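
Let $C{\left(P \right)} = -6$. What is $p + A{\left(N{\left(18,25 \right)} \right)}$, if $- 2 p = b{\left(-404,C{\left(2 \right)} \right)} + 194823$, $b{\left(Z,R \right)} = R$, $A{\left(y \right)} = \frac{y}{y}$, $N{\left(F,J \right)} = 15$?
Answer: $- \frac{194815}{2} \approx -97408.0$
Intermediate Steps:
$A{\left(y \right)} = 1$
$p = - \frac{194817}{2}$ ($p = - \frac{-6 + 194823}{2} = \left(- \frac{1}{2}\right) 194817 = - \frac{194817}{2} \approx -97409.0$)
$p + A{\left(N{\left(18,25 \right)} \right)} = - \frac{194817}{2} + 1 = - \frac{194815}{2}$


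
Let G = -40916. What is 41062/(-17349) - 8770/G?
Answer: -763971031/354925842 ≈ -2.1525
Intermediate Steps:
41062/(-17349) - 8770/G = 41062/(-17349) - 8770/(-40916) = 41062*(-1/17349) - 8770*(-1/40916) = -41062/17349 + 4385/20458 = -763971031/354925842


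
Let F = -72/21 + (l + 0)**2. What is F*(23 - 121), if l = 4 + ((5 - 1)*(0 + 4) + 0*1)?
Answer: -38864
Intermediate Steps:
l = 20 (l = 4 + (4*4 + 0) = 4 + (16 + 0) = 4 + 16 = 20)
F = 2776/7 (F = -72/21 + (20 + 0)**2 = -72*1/21 + 20**2 = -24/7 + 400 = 2776/7 ≈ 396.57)
F*(23 - 121) = 2776*(23 - 121)/7 = (2776/7)*(-98) = -38864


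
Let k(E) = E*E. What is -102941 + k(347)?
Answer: 17468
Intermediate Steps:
k(E) = E²
-102941 + k(347) = -102941 + 347² = -102941 + 120409 = 17468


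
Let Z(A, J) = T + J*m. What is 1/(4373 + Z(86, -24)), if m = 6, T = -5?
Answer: 1/4224 ≈ 0.00023674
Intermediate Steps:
Z(A, J) = -5 + 6*J (Z(A, J) = -5 + J*6 = -5 + 6*J)
1/(4373 + Z(86, -24)) = 1/(4373 + (-5 + 6*(-24))) = 1/(4373 + (-5 - 144)) = 1/(4373 - 149) = 1/4224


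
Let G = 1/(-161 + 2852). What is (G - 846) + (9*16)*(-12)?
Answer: -6926633/2691 ≈ -2574.0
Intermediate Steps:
G = 1/2691 ≈ 0.00037161
(G - 846) + (9*16)*(-12) = (1/2691 - 846) + (9*16)*(-12) = -2276585/2691 + 144*(-12) = -2276585/2691 - 1728 = -6926633/2691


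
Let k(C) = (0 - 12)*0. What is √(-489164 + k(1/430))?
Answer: 2*I*√122291 ≈ 699.4*I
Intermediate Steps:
k(C) = 0 (k(C) = -12*0 = 0)
√(-489164 + k(1/430)) = √(-489164 + 0) = √(-489164) = 2*I*√122291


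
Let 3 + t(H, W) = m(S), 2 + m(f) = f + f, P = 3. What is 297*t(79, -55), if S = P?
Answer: 297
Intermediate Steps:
S = 3
m(f) = -2 + 2*f (m(f) = -2 + (f + f) = -2 + 2*f)
t(H, W) = 1 (t(H, W) = -3 + (-2 + 2*3) = -3 + (-2 + 6) = -3 + 4 = 1)
297*t(79, -55) = 297*1 = 297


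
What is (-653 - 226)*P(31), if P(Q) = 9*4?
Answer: -31644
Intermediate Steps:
P(Q) = 36
(-653 - 226)*P(31) = (-653 - 226)*36 = -879*36 = -31644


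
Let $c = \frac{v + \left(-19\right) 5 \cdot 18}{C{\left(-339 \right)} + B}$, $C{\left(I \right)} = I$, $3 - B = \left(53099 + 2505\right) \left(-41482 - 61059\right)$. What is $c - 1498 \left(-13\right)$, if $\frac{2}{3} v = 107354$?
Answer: $\frac{111034700080193}{5701689428} \approx 19474.0$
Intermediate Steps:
$v = 161031$ ($v = \frac{3}{2} \cdot 107354 = 161031$)
$B = 5701689767$ ($B = 3 - \left(53099 + 2505\right) \left(-41482 - 61059\right) = 3 - 55604 \left(-102541\right) = 3 - -5701689764 = 3 + 5701689764 = 5701689767$)
$c = \frac{159321}{5701689428}$ ($c = \frac{161031 + \left(-19\right) 5 \cdot 18}{-339 + 5701689767} = \frac{161031 - 1710}{5701689428} = \left(161031 - 1710\right) \frac{1}{5701689428} = 159321 \cdot \frac{1}{5701689428} = \frac{159321}{5701689428} \approx 2.7943 \cdot 10^{-5}$)
$c - 1498 \left(-13\right) = \frac{159321}{5701689428} - 1498 \left(-13\right) = \frac{159321}{5701689428} - -19474 = \frac{159321}{5701689428} + 19474 = \frac{111034700080193}{5701689428}$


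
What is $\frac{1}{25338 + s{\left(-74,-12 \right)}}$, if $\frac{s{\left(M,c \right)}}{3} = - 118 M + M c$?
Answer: $\frac{1}{54198} \approx 1.8451 \cdot 10^{-5}$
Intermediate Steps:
$s{\left(M,c \right)} = - 354 M + 3 M c$ ($s{\left(M,c \right)} = 3 \left(- 118 M + M c\right) = - 354 M + 3 M c$)
$\frac{1}{25338 + s{\left(-74,-12 \right)}} = \frac{1}{25338 + 3 \left(-74\right) \left(-118 - 12\right)} = \frac{1}{25338 + 3 \left(-74\right) \left(-130\right)} = \frac{1}{25338 + 28860} = \frac{1}{54198}$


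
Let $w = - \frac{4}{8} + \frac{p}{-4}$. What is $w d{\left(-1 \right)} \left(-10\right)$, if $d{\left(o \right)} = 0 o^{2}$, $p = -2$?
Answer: $0$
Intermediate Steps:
$d{\left(o \right)} = 0$
$w = 0$ ($w = - \frac{4}{8} - \frac{2}{-4} = \left(-4\right) \frac{1}{8} - - \frac{1}{2} = - \frac{1}{2} + \frac{1}{2} = 0$)
$w d{\left(-1 \right)} \left(-10\right) = 0 \cdot 0 \left(-10\right) = 0 \left(-10\right) = 0$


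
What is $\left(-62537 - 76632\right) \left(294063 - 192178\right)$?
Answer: $-14179233565$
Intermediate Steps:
$\left(-62537 - 76632\right) \left(294063 - 192178\right) = \left(-139169\right) 101885 = -14179233565$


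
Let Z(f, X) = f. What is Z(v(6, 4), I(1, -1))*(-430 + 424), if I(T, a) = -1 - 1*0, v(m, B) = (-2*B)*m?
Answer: 288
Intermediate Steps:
v(m, B) = -2*B*m
I(T, a) = -1 (I(T, a) = -1 + 0 = -1)
Z(v(6, 4), I(1, -1))*(-430 + 424) = (-2*4*6)*(-430 + 424) = -48*(-6) = 288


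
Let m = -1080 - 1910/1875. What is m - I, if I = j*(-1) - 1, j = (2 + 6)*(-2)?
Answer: -411007/375 ≈ -1096.0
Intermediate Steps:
j = -16 (j = 8*(-2) = -16)
m = -405382/375 (m = -1080 - 1910*1/1875 = -1080 - 382/375 = -405382/375 ≈ -1081.0)
I = 15 (I = -16*(-1) - 1 = 16 - 1 = 15)
m - I = -405382/375 - 1*15 = -405382/375 - 15 = -411007/375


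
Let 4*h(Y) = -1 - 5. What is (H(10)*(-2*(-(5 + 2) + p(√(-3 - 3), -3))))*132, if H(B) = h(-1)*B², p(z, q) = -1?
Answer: -316800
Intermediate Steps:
h(Y) = -3/2 (h(Y) = (-1 - 5)/4 = (¼)*(-6) = -3/2)
H(B) = -3*B²/2
(H(10)*(-2*(-(5 + 2) + p(√(-3 - 3), -3))))*132 = ((-3/2*10²)*(-2*(-(5 + 2) - 1)))*132 = ((-3/2*100)*(-2*(-1*7 - 1)))*132 = -(-300)*(-7 - 1)*132 = -(-300)*(-8)*132 = -150*16*132 = -2400*132 = -316800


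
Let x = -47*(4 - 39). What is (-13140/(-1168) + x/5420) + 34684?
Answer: 9402495/271 ≈ 34696.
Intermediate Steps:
x = 1645 (x = -47*(-35) = 1645)
(-13140/(-1168) + x/5420) + 34684 = (-13140/(-1168) + 1645/5420) + 34684 = (-13140*(-1/1168) + 1645*(1/5420)) + 34684 = (45/4 + 329/1084) + 34684 = 3131/271 + 34684 = 9402495/271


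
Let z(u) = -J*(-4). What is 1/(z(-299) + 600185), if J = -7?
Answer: 1/600157 ≈ 1.6662e-6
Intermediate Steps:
z(u) = -28 (z(u) = -1*(-7)*(-4) = 7*(-4) = -28)
1/(z(-299) + 600185) = 1/(-28 + 600185) = 1/600157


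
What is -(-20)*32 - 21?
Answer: 619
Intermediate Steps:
-(-20)*32 - 21 = -20*(-32) - 21 = 640 - 21 = 619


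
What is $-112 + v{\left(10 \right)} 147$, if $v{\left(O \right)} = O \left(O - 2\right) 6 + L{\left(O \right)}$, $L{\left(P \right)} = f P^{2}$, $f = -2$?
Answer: $41048$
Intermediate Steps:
$L{\left(P \right)} = - 2 P^{2}$
$v{\left(O \right)} = - 2 O^{2} + 6 O \left(-2 + O\right)$ ($v{\left(O \right)} = O \left(O - 2\right) 6 - 2 O^{2} = O \left(-2 + O\right) 6 - 2 O^{2} = 6 O \left(-2 + O\right) - 2 O^{2} = - 2 O^{2} + 6 O \left(-2 + O\right)$)
$-112 + v{\left(10 \right)} 147 = -112 + 4 \cdot 10 \left(-3 + 10\right) 147 = -112 + 4 \cdot 10 \cdot 7 \cdot 147 = -112 + 280 \cdot 147 = -112 + 41160 = 41048$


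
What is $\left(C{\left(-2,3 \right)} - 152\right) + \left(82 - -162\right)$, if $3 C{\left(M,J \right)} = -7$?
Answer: $\frac{269}{3} \approx 89.667$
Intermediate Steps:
$C{\left(M,J \right)} = - \frac{7}{3}$ ($C{\left(M,J \right)} = \frac{1}{3} \left(-7\right) = - \frac{7}{3}$)
$\left(C{\left(-2,3 \right)} - 152\right) + \left(82 - -162\right) = \left(- \frac{7}{3} - 152\right) + \left(82 - -162\right) = \left(- \frac{7}{3} - 152\right) + \left(82 + 162\right) = \left(- \frac{7}{3} - 152\right) + 244 = - \frac{463}{3} + 244 = \frac{269}{3}$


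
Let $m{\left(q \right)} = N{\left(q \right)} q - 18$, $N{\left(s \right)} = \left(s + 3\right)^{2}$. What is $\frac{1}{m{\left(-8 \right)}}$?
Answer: $- \frac{1}{218} \approx -0.0045872$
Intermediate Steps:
$N{\left(s \right)} = \left(3 + s\right)^{2}$
$m{\left(q \right)} = -18 + q \left(3 + q\right)^{2}$ ($m{\left(q \right)} = \left(3 + q\right)^{2} q - 18 = q \left(3 + q\right)^{2} - 18 = -18 + q \left(3 + q\right)^{2}$)
$\frac{1}{m{\left(-8 \right)}} = \frac{1}{-18 - 8 \left(3 - 8\right)^{2}} = \frac{1}{-18 - 8 \left(-5\right)^{2}} = \frac{1}{-18 - 200} = \frac{1}{-218} = - \frac{1}{218}$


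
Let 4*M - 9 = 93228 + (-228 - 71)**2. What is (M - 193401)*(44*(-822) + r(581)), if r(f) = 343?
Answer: 10585678475/2 ≈ 5.2928e+9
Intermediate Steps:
M = 91319/2 (M = 9/4 + (93228 + (-228 - 71)**2)/4 = 9/4 + (93228 + (-299)**2)/4 = 9/4 + (93228 + 89401)/4 = 9/4 + (1/4)*182629 = 9/4 + 182629/4 = 91319/2 ≈ 45660.)
(M - 193401)*(44*(-822) + r(581)) = (91319/2 - 193401)*(44*(-822) + 343) = -295483*(-36168 + 343)/2 = -295483/2*(-35825) = 10585678475/2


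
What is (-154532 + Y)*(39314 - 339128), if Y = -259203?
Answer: 124043545290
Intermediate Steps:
(-154532 + Y)*(39314 - 339128) = (-154532 - 259203)*(39314 - 339128) = -413735*(-299814) = 124043545290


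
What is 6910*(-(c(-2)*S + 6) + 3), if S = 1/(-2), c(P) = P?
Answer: -27640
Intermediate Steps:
S = -1/2 ≈ -0.50000
6910*(-(c(-2)*S + 6) + 3) = 6910*(-(-2*(-1/2) + 6) + 3) = 6910*(-(1 + 6) + 3) = 6910*(-1*7 + 3) = 6910*(-7 + 3) = 6910*(-4) = -27640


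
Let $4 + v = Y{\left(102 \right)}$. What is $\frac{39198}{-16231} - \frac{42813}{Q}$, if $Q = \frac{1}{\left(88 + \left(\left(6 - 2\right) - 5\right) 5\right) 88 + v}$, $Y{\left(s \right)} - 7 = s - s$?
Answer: $- \frac{5077618285719}{16231} \approx -3.1283 \cdot 10^{8}$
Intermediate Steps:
$Y{\left(s \right)} = 7$ ($Y{\left(s \right)} = 7 + \left(s - s\right) = 7 + 0 = 7$)
$v = 3$ ($v = -4 + 7 = 3$)
$Q = \frac{1}{7307}$ ($Q = \frac{1}{\left(88 + \left(\left(6 - 2\right) - 5\right) 5\right) 88 + 3} = \frac{1}{\left(88 + \left(4 - 5\right) 5\right) 88 + 3} = \frac{1}{\left(88 - 5\right) 88 + 3} = \frac{1}{83 \cdot 88 + 3} = \frac{1}{7304 + 3} = \frac{1}{7307} \approx 0.00013686$)
$\frac{39198}{-16231} - \frac{42813}{Q} = \frac{39198}{-16231} - 42813 \frac{1}{\frac{1}{7307}} = 39198 \left(- \frac{1}{16231}\right) - 312834591 = - \frac{39198}{16231} - 312834591 = - \frac{5077618285719}{16231}$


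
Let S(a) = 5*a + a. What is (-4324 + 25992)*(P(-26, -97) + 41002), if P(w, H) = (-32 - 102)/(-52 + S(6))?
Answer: 1777225611/2 ≈ 8.8861e+8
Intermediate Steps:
S(a) = 6*a
P(w, H) = 67/8 (P(w, H) = (-32 - 102)/(-52 + 6*6) = -134/(-52 + 36) = -134/(-16) = -134*(-1/16) = 67/8)
(-4324 + 25992)*(P(-26, -97) + 41002) = (-4324 + 25992)*(67/8 + 41002) = 21668*(328083/8) = 1777225611/2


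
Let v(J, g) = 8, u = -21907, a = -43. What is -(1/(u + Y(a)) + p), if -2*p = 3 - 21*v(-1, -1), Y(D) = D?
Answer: -905437/10975 ≈ -82.500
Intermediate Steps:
p = 165/2 (p = -(3 - 21*8)/2 = -(3 - 168)/2 = -½*(-165) = 165/2 ≈ 82.500)
-(1/(u + Y(a)) + p) = -(1/(-21907 - 43) + 165/2) = -(1/(-21950) + 165/2) = -(-1/21950 + 165/2) = -1*905437/10975 = -905437/10975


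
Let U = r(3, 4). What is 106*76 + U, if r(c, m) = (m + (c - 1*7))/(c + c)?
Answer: 8056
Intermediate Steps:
r(c, m) = (-7 + c + m)/(2*c) (r(c, m) = (m + (c - 7))/((2*c)) = (m + (-7 + c))*(1/(2*c)) = (-7 + c + m)*(1/(2*c)) = (-7 + c + m)/(2*c))
U = 0 (U = (½)*(-7 + 3 + 4)/3 = (½)*(⅓)*0 = 0)
106*76 + U = 106*76 + 0 = 8056 + 0 = 8056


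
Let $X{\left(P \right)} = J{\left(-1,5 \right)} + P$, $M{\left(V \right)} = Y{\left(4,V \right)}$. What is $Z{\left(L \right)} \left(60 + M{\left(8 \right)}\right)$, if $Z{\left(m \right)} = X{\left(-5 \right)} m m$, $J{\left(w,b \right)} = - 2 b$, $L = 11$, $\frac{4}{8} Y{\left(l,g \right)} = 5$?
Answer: $-127050$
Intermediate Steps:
$Y{\left(l,g \right)} = 10$ ($Y{\left(l,g \right)} = 2 \cdot 5 = 10$)
$M{\left(V \right)} = 10$
$X{\left(P \right)} = -10 + P$ ($X{\left(P \right)} = \left(-2\right) 5 + P = -10 + P$)
$Z{\left(m \right)} = - 15 m^{2}$ ($Z{\left(m \right)} = \left(-10 - 5\right) m m = - 15 m m = - 15 m^{2}$)
$Z{\left(L \right)} \left(60 + M{\left(8 \right)}\right) = - 15 \cdot 11^{2} \left(60 + 10\right) = \left(-15\right) 121 \cdot 70 = \left(-1815\right) 70 = -127050$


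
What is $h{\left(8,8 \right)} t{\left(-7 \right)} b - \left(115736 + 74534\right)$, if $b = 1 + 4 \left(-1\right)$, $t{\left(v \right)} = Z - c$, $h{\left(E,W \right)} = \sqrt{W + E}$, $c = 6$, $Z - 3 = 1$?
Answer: $-190246$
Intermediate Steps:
$Z = 4$ ($Z = 3 + 1 = 4$)
$h{\left(E,W \right)} = \sqrt{E + W}$
$t{\left(v \right)} = -2$ ($t{\left(v \right)} = 4 - 6 = -2$)
$b = -3$ ($b = 1 - 4 = -3$)
$h{\left(8,8 \right)} t{\left(-7 \right)} b - \left(115736 + 74534\right) = \sqrt{8 + 8} \left(-2\right) \left(-3\right) - \left(115736 + 74534\right) = \sqrt{16} \left(-2\right) \left(-3\right) - 190270 = 4 \left(-2\right) \left(-3\right) - 190270 = \left(-8\right) \left(-3\right) - 190270 = 24 - 190270 = -190246$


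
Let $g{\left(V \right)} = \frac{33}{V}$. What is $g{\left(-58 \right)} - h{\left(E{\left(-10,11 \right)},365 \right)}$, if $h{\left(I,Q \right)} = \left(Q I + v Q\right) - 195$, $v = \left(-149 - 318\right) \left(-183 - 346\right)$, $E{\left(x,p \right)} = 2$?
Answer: $- \frac{5229931373}{58} \approx -9.0171 \cdot 10^{7}$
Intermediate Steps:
$v = 247043$ ($v = \left(-467\right) \left(-529\right) = 247043$)
$h{\left(I,Q \right)} = -195 + 247043 Q + I Q$ ($h{\left(I,Q \right)} = \left(Q I + 247043 Q\right) - 195 = \left(I Q + 247043 Q\right) - 195 = \left(247043 Q + I Q\right) - 195 = -195 + 247043 Q + I Q$)
$g{\left(-58 \right)} - h{\left(E{\left(-10,11 \right)},365 \right)} = \frac{33}{-58} - \left(-195 + 247043 \cdot 365 + 2 \cdot 365\right) = 33 \left(- \frac{1}{58}\right) - \left(-195 + 90170695 + 730\right) = - \frac{33}{58} - 90171230 = - \frac{5229931373}{58}$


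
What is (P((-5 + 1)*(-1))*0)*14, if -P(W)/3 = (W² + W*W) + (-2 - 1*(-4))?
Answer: 0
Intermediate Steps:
P(W) = -6 - 6*W² (P(W) = -3*((W² + W*W) + (-2 - 1*(-4))) = -3*((W² + W²) + (-2 + 4)) = -3*(2*W² + 2) = -3*(2 + 2*W²) = -6 - 6*W²)
(P((-5 + 1)*(-1))*0)*14 = ((-6 - 6*(-5 + 1)²)*0)*14 = ((-6 - 6*(-4*(-1))²)*0)*14 = ((-6 - 6*4²)*0)*14 = ((-6 - 6*16)*0)*14 = ((-6 - 96)*0)*14 = -102*0*14 = 0*14 = 0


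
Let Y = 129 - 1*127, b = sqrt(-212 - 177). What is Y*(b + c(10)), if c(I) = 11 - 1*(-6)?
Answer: 34 + 2*I*sqrt(389) ≈ 34.0 + 39.446*I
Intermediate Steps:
c(I) = 17 (c(I) = 11 + 6 = 17)
b = I*sqrt(389) (b = sqrt(-389) = I*sqrt(389) ≈ 19.723*I)
Y = 2 (Y = 129 - 127 = 2)
Y*(b + c(10)) = 2*(I*sqrt(389) + 17) = 2*(17 + I*sqrt(389)) = 34 + 2*I*sqrt(389)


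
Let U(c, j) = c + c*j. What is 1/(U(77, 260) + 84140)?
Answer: 1/104237 ≈ 9.5935e-6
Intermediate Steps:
1/(U(77, 260) + 84140) = 1/(77*(1 + 260) + 84140) = 1/(77*261 + 84140) = 1/(20097 + 84140) = 1/104237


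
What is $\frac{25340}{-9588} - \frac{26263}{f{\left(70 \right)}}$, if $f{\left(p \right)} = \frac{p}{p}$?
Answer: $- \frac{62958746}{2397} \approx -26266.0$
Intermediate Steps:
$f{\left(p \right)} = 1$
$\frac{25340}{-9588} - \frac{26263}{f{\left(70 \right)}} = \frac{25340}{-9588} - \frac{26263}{1} = 25340 \left(- \frac{1}{9588}\right) - 26263 = - \frac{6335}{2397} - 26263 = - \frac{62958746}{2397}$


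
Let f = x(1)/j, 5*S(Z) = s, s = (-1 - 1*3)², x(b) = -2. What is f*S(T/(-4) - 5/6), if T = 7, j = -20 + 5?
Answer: 32/75 ≈ 0.42667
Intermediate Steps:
j = -15
s = 16 (s = (-1 - 3)² = (-4)² = 16)
S(Z) = 16/5 (S(Z) = (⅕)*16 = 16/5)
f = 2/15 (f = -2/(-15) = -2*(-1/15) = 2/15 ≈ 0.13333)
f*S(T/(-4) - 5/6) = (2/15)*(16/5) = 32/75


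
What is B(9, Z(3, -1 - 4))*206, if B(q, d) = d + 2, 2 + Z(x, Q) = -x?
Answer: -618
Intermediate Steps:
Z(x, Q) = -2 - x
B(q, d) = 2 + d
B(9, Z(3, -1 - 4))*206 = (2 + (-2 - 1*3))*206 = (2 + (-2 - 3))*206 = (2 - 5)*206 = -3*206 = -618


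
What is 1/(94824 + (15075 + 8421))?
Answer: 1/118320 ≈ 8.4517e-6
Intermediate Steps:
1/(94824 + (15075 + 8421)) = 1/(94824 + 23496) = 1/118320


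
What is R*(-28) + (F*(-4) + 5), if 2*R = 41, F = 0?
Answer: -569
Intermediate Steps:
R = 41/2 (R = (½)*41 = 41/2 ≈ 20.500)
R*(-28) + (F*(-4) + 5) = (41/2)*(-28) + (0*(-4) + 5) = -574 + (0 + 5) = -574 + 5 = -569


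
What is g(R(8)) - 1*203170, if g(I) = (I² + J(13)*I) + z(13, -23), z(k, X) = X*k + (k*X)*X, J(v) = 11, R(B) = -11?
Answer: -196592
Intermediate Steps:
z(k, X) = X*k + k*X² (z(k, X) = X*k + (X*k)*X = X*k + k*X²)
g(I) = 6578 + I² + 11*I (g(I) = (I² + 11*I) - 23*13*(1 - 23) = (I² + 11*I) - 23*13*(-22) = (I² + 11*I) + 6578 = 6578 + I² + 11*I)
g(R(8)) - 1*203170 = (6578 + (-11)² + 11*(-11)) - 1*203170 = (6578 + 121 - 121) - 203170 = 6578 - 203170 = -196592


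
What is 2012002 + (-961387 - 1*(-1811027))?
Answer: 2861642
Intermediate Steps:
2012002 + (-961387 - 1*(-1811027)) = 2012002 + (-961387 + 1811027) = 2012002 + 849640 = 2861642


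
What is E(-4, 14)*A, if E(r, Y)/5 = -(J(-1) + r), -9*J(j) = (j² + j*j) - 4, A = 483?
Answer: 27370/3 ≈ 9123.3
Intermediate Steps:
J(j) = 4/9 - 2*j²/9 (J(j) = -((j² + j*j) - 4)/9 = -((j² + j²) - 4)/9 = -(2*j² - 4)/9 = -(-4 + 2*j²)/9 = 4/9 - 2*j²/9)
E(r, Y) = -10/9 - 5*r (E(r, Y) = 5*(-((4/9 - 2/9*(-1)²) + r)) = 5*(-((4/9 - 2/9*1) + r)) = 5*(-((4/9 - 2/9) + r)) = 5*(-(2/9 + r)) = 5*(-2/9 - r) = -10/9 - 5*r)
E(-4, 14)*A = (-10/9 - 5*(-4))*483 = (-10/9 + 20)*483 = (170/9)*483 = 27370/3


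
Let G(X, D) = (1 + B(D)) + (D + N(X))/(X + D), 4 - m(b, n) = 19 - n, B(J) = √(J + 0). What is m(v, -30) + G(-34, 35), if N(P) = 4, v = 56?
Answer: -5 + √35 ≈ 0.91608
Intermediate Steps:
B(J) = √J
m(b, n) = -15 + n (m(b, n) = 4 - (19 - n) = 4 + (-19 + n) = -15 + n)
G(X, D) = 1 + √D + (4 + D)/(D + X) (G(X, D) = (1 + √D) + (D + 4)/(X + D) = (1 + √D) + (4 + D)/(D + X) = 1 + √D + (4 + D)/(D + X))
m(v, -30) + G(-34, 35) = (-15 - 30) + (4 - 34 + 35^(3/2) + 2*35 - 34*√35)/(35 - 34) = -45 + (4 - 34 + 35*√35 + 70 - 34*√35)/1 = -45 + 1*(40 + √35) = -45 + (40 + √35) = -5 + √35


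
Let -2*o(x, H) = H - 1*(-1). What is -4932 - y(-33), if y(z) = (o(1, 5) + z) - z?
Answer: -4929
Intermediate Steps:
o(x, H) = -½ - H/2 (o(x, H) = -(H - 1*(-1))/2 = -(H + 1)/2 = -(1 + H)/2 = -½ - H/2)
y(z) = -3 (y(z) = ((-½ - ½*5) + z) - z = ((-½ - 5/2) + z) - z = (-3 + z) - z = -3)
-4932 - y(-33) = -4932 - 1*(-3) = -4932 + 3 = -4929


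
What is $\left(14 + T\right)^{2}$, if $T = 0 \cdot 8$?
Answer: $196$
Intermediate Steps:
$T = 0$
$\left(14 + T\right)^{2} = \left(14 + 0\right)^{2} = 14^{2} = 196$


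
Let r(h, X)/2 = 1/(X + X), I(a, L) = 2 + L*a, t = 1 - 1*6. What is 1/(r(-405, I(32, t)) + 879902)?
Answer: 158/139024515 ≈ 1.1365e-6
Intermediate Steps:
t = -5 (t = 1 - 6 = -5)
r(h, X) = 1/X (r(h, X) = 2/(X + X) = 2/((2*X)) = 2*(1/(2*X)) = 1/X)
1/(r(-405, I(32, t)) + 879902) = 1/(1/(2 - 5*32) + 879902) = 1/(1/(2 - 160) + 879902) = 1/(1/(-158) + 879902) = 1/(-1/158 + 879902) = 1/(139024515/158) = 158/139024515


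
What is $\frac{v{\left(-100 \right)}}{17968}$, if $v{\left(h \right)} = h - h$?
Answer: $0$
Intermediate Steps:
$v{\left(h \right)} = 0$
$\frac{v{\left(-100 \right)}}{17968} = \frac{0}{17968} = 0 \cdot \frac{1}{17968} = 0$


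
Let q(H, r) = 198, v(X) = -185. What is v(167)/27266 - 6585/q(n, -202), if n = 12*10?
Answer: -14965270/449889 ≈ -33.264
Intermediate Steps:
n = 120
v(167)/27266 - 6585/q(n, -202) = -185/27266 - 6585/198 = -185*1/27266 - 6585*1/198 = -185/27266 - 2195/66 = -14965270/449889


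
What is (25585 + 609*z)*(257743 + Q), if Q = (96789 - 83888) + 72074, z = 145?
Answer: 39032153020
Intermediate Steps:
Q = 84975 (Q = 12901 + 72074 = 84975)
(25585 + 609*z)*(257743 + Q) = (25585 + 609*145)*(257743 + 84975) = (25585 + 88305)*342718 = 113890*342718 = 39032153020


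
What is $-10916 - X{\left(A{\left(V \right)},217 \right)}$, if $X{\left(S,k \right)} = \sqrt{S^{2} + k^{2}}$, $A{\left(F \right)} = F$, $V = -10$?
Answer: $-10916 - \sqrt{47189} \approx -11133.0$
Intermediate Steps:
$-10916 - X{\left(A{\left(V \right)},217 \right)} = -10916 - \sqrt{\left(-10\right)^{2} + 217^{2}} = -10916 - \sqrt{100 + 47089} = -10916 - \sqrt{47189}$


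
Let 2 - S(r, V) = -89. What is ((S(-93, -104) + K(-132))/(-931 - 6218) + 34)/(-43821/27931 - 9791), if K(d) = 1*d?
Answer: -6790221617/1955367614058 ≈ -0.0034726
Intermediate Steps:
K(d) = d
S(r, V) = 91 (S(r, V) = 2 - 1*(-89) = 2 + 89 = 91)
((S(-93, -104) + K(-132))/(-931 - 6218) + 34)/(-43821/27931 - 9791) = ((91 - 132)/(-931 - 6218) + 34)/(-43821/27931 - 9791) = (-41/(-7149) + 34)/(-43821*1/27931 - 9791) = (-41*(-1/7149) + 34)/(-43821/27931 - 9791) = (41/7149 + 34)/(-273516242/27931) = (243107/7149)*(-27931/273516242) = -6790221617/1955367614058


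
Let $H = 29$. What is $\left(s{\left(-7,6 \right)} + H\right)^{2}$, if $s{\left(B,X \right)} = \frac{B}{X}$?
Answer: $\frac{27889}{36} \approx 774.69$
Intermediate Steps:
$\left(s{\left(-7,6 \right)} + H\right)^{2} = \left(- \frac{7}{6} + 29\right)^{2} = \left(\frac{167}{6}\right)^{2} = \frac{27889}{36}$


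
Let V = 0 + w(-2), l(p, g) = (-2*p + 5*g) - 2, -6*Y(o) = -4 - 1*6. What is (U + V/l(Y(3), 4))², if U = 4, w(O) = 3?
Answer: 34225/1936 ≈ 17.678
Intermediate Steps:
Y(o) = 5/3 (Y(o) = -(-4 - 1*6)/6 = -(-4 - 6)/6 = -⅙*(-10) = 5/3)
l(p, g) = -2 - 2*p + 5*g
V = 3 (V = 0 + 3 = 3)
(U + V/l(Y(3), 4))² = (4 + 3/(-2 - 2*5/3 + 5*4))² = (4 + 3/(-2 - 10/3 + 20))² = (4 + 3/(44/3))² = (4 + 3*(3/44))² = (4 + 9/44)² = (185/44)² = 34225/1936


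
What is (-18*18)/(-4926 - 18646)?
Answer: 81/5893 ≈ 0.013745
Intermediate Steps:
(-18*18)/(-4926 - 18646) = -324/(-23572) = -1/23572*(-324) = 81/5893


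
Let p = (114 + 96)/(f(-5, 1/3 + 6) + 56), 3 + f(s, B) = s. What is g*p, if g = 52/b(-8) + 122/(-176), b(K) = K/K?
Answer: 158025/704 ≈ 224.47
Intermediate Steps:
f(s, B) = -3 + s
b(K) = 1
g = 4515/88 (g = 52/1 + 122/(-176) = 52*1 + 122*(-1/176) = 52 - 61/88 = 4515/88 ≈ 51.307)
p = 35/8 (p = (114 + 96)/((-3 - 5) + 56) = 210/(-8 + 56) = 210/48 = 210*(1/48) = 35/8 ≈ 4.3750)
g*p = (4515/88)*(35/8) = 158025/704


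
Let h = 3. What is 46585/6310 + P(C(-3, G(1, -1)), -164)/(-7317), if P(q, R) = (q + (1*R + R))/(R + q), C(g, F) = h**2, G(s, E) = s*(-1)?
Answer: 10566333217/1431278370 ≈ 7.3824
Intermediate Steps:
G(s, E) = -s
C(g, F) = 9 (C(g, F) = 3**2 = 9)
P(q, R) = (q + 2*R)/(R + q) (P(q, R) = (q + (R + R))/(R + q) = (q + 2*R)/(R + q))
46585/6310 + P(C(-3, G(1, -1)), -164)/(-7317) = 46585/6310 + ((9 + 2*(-164))/(-164 + 9))/(-7317) = 46585*(1/6310) + ((9 - 328)/(-155))*(-1/7317) = 9317/1262 - 1/155*(-319)*(-1/7317) = 9317/1262 + (319/155)*(-1/7317) = 9317/1262 - 319/1134135 = 10566333217/1431278370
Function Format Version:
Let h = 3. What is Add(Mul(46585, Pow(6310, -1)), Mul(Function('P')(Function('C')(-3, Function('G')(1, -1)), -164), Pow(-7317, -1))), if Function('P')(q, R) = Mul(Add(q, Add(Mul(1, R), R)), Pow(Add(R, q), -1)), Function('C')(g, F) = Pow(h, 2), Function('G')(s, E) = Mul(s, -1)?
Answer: Rational(10566333217, 1431278370) ≈ 7.3824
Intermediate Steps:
Function('G')(s, E) = Mul(-1, s)
Function('C')(g, F) = 9 (Function('C')(g, F) = Pow(3, 2) = 9)
Function('P')(q, R) = Mul(Pow(Add(R, q), -1), Add(q, Mul(2, R))) (Function('P')(q, R) = Mul(Add(q, Add(R, R)), Pow(Add(R, q), -1)) = Mul(Add(q, Mul(2, R)), Pow(Add(R, q), -1)) = Mul(Pow(Add(R, q), -1), Add(q, Mul(2, R))))
Add(Mul(46585, Pow(6310, -1)), Mul(Function('P')(Function('C')(-3, Function('G')(1, -1)), -164), Pow(-7317, -1))) = Add(Mul(46585, Pow(6310, -1)), Mul(Mul(Pow(Add(-164, 9), -1), Add(9, Mul(2, -164))), Pow(-7317, -1))) = Add(Mul(46585, Rational(1, 6310)), Mul(Mul(Pow(-155, -1), Add(9, -328)), Rational(-1, 7317))) = Add(Rational(9317, 1262), Mul(Mul(Rational(-1, 155), -319), Rational(-1, 7317))) = Add(Rational(9317, 1262), Mul(Rational(319, 155), Rational(-1, 7317))) = Add(Rational(9317, 1262), Rational(-319, 1134135)) = Rational(10566333217, 1431278370)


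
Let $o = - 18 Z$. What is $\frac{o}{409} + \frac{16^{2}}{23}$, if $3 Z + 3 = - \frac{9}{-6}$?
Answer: $\frac{104911}{9407} \approx 11.152$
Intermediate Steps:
$Z = - \frac{1}{2}$ ($Z = -1 + \frac{\left(-9\right) \frac{1}{-6}}{3} = -1 + \frac{\left(-9\right) \left(- \frac{1}{6}\right)}{3} = -1 + \frac{1}{3} \cdot \frac{3}{2} = -1 + \frac{1}{2} = - \frac{1}{2} \approx -0.5$)
$o = 9$ ($o = \left(-18\right) \left(- \frac{1}{2}\right) = 9$)
$\frac{o}{409} + \frac{16^{2}}{23} = \frac{9}{409} + \frac{16^{2}}{23} = 9 \cdot \frac{1}{409} + 256 \cdot \frac{1}{23} = \frac{9}{409} + \frac{256}{23} = \frac{104911}{9407}$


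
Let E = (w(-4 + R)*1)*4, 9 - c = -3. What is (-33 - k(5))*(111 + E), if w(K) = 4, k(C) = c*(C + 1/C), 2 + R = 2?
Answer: -60579/5 ≈ -12116.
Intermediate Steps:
R = 0 (R = -2 + 2 = 0)
c = 12 (c = 9 - 1*(-3) = 9 + 3 = 12)
k(C) = 12*C + 12/C (k(C) = 12*(C + 1/C) = 12*C + 12/C)
E = 16 (E = (4*1)*4 = 4*4 = 16)
(-33 - k(5))*(111 + E) = (-33 - (12*5 + 12/5))*(111 + 16) = (-33 - (60 + 12*(⅕)))*127 = (-33 - (60 + 12/5))*127 = (-33 - 1*312/5)*127 = (-33 - 312/5)*127 = -477/5*127 = -60579/5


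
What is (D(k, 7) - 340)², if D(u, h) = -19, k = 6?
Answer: 128881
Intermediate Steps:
(D(k, 7) - 340)² = (-19 - 340)² = (-359)² = 128881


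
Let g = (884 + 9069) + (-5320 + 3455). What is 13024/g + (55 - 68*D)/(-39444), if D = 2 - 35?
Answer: 361933/233204 ≈ 1.5520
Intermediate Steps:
D = -33
g = 8088 (g = 9953 - 1865 = 8088)
13024/g + (55 - 68*D)/(-39444) = 13024/8088 + (55 - 68*(-33))/(-39444) = 13024*(1/8088) + (55 + 2244)*(-1/39444) = 1628/1011 + 2299*(-1/39444) = 1628/1011 - 121/2076 = 361933/233204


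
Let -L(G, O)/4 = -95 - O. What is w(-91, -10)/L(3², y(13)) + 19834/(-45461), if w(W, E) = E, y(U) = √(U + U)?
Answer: -378566307/818207078 + 5*√26/17998 ≈ -0.46126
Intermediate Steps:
y(U) = √2*√U (y(U) = √(2*U) = √2*√U)
L(G, O) = 380 + 4*O (L(G, O) = -4*(-95 - O) = 380 + 4*O)
w(-91, -10)/L(3², y(13)) + 19834/(-45461) = -10/(380 + 4*(√2*√13)) + 19834/(-45461) = -10/(380 + 4*√26) + 19834*(-1/45461) = -10/(380 + 4*√26) - 19834/45461 = -19834/45461 - 10/(380 + 4*√26)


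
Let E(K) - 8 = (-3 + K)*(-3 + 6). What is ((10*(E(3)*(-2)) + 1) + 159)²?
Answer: 0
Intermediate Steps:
E(K) = -1 + 3*K (E(K) = 8 + (-3 + K)*(-3 + 6) = 8 + (-3 + K)*3 = 8 + (-9 + 3*K) = -1 + 3*K)
((10*(E(3)*(-2)) + 1) + 159)² = ((10*((-1 + 3*3)*(-2)) + 1) + 159)² = ((10*((-1 + 9)*(-2)) + 1) + 159)² = ((10*(8*(-2)) + 1) + 159)² = ((10*(-16) + 1) + 159)² = ((-160 + 1) + 159)² = (-159 + 159)² = 0² = 0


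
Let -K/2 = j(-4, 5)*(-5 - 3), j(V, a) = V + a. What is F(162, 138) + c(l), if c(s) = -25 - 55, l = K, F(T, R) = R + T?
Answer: 220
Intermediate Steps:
K = 16 (K = -2*(-4 + 5)*(-5 - 3) = -2*(-8) = 16)
l = 16
c(s) = -80
F(162, 138) + c(l) = (138 + 162) - 80 = 300 - 80 = 220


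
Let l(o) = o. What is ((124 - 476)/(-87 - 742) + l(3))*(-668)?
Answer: -1896452/829 ≈ -2287.6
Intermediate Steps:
((124 - 476)/(-87 - 742) + l(3))*(-668) = ((124 - 476)/(-87 - 742) + 3)*(-668) = (-352/(-829) + 3)*(-668) = (-352*(-1/829) + 3)*(-668) = (352/829 + 3)*(-668) = (2839/829)*(-668) = -1896452/829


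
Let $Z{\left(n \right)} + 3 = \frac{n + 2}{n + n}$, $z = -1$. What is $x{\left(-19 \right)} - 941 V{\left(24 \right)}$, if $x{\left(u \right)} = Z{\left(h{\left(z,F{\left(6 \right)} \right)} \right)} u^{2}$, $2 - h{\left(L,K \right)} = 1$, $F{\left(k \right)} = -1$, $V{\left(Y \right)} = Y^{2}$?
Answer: $- \frac{1085115}{2} \approx -5.4256 \cdot 10^{5}$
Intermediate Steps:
$h{\left(L,K \right)} = 1$ ($h{\left(L,K \right)} = 2 - 1 = 1$)
$Z{\left(n \right)} = -3 + \frac{2 + n}{2 n}$ ($Z{\left(n \right)} = -3 + \frac{n + 2}{n + n} = -3 + \frac{2 + n}{2 n}$)
$x{\left(u \right)} = - \frac{3 u^{2}}{2}$ ($x{\left(u \right)} = \left(- \frac{5}{2} + 1^{-1}\right) u^{2} = \left(- \frac{5}{2} + 1\right) u^{2} = - \frac{3 u^{2}}{2}$)
$x{\left(-19 \right)} - 941 V{\left(24 \right)} = - \frac{3 \left(-19\right)^{2}}{2} - 941 \cdot 24^{2} = \left(- \frac{3}{2}\right) 361 - 542016 = - \frac{1083}{2} - 542016 = - \frac{1085115}{2}$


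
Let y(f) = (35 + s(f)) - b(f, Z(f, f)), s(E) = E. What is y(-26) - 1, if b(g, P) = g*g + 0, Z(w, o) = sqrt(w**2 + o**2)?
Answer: -668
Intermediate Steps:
Z(w, o) = sqrt(o**2 + w**2)
b(g, P) = g**2 (b(g, P) = g**2 + 0 = g**2)
y(f) = 35 + f - f**2 (y(f) = (35 + f) - f**2 = 35 + f - f**2)
y(-26) - 1 = (35 - 26 - 1*(-26)**2) - 1 = (35 - 26 - 1*676) - 1 = (35 - 26 - 676) - 1 = -667 - 1 = -668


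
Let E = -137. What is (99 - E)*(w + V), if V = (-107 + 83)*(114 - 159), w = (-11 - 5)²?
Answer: 315296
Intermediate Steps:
w = 256 (w = (-16)² = 256)
V = 1080 (V = -24*(-45) = 1080)
(99 - E)*(w + V) = (99 - 1*(-137))*(256 + 1080) = (99 + 137)*1336 = 236*1336 = 315296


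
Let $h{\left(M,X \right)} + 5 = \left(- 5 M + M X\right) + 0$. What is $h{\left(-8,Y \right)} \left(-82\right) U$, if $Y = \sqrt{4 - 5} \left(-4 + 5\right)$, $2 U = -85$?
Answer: $121975 - 27880 i \approx 1.2198 \cdot 10^{5} - 27880.0 i$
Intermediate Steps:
$U = - \frac{85}{2}$ ($U = \frac{1}{2} \left(-85\right) = - \frac{85}{2} \approx -42.5$)
$Y = i$ ($Y = \sqrt{-1} \cdot 1 = i 1 = i \approx 1.0 i$)
$h{\left(M,X \right)} = -5 - 5 M + M X$ ($h{\left(M,X \right)} = -5 + \left(\left(- 5 M + M X\right) + 0\right) = -5 + \left(- 5 M + M X\right) = -5 - 5 M + M X$)
$h{\left(-8,Y \right)} \left(-82\right) U = \left(-5 - -40 - 8 i\right) \left(-82\right) \left(- \frac{85}{2}\right) = \left(-5 + 40 - 8 i\right) \left(-82\right) \left(- \frac{85}{2}\right) = \left(35 - 8 i\right) \left(-82\right) \left(- \frac{85}{2}\right) = \left(-2870 + 656 i\right) \left(- \frac{85}{2}\right) = 121975 - 27880 i$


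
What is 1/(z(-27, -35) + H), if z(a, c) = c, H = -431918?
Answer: -1/431953 ≈ -2.3151e-6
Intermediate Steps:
1/(z(-27, -35) + H) = 1/(-35 - 431918) = 1/(-431953) = -1/431953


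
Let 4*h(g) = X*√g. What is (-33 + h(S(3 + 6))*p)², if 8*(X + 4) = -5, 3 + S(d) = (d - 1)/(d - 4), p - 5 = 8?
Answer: 3956153/5120 + 15873*I*√35/80 ≈ 772.69 + 1173.8*I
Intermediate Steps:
p = 13 (p = 5 + 8 = 13)
S(d) = -3 + (-1 + d)/(-4 + d) (S(d) = -3 + (d - 1)/(d - 4) = -3 + (-1 + d)/(-4 + d))
X = -37/8 (X = -4 + (⅛)*(-5) = -4 - 5/8 = -37/8 ≈ -4.6250)
h(g) = -37*√g/32 (h(g) = (-37*√g/8)/4 = -37*√g/32)
(-33 + h(S(3 + 6))*p)² = (-33 - 37*√(11 - 2*(3 + 6))/√(-4 + (3 + 6))/32*13)² = (-33 - 37*√(11 - 2*9)/√(-4 + 9)/32*13)² = (-33 - 37*√5*√(11 - 18)/5/32*13)² = (-33 - 37*I*√35/5/32*13)² = (-33 - 37*I*√35/160*13)² = (-33 - 481*I*√35/160)²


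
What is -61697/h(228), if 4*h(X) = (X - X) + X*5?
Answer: -61697/285 ≈ -216.48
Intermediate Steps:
h(X) = 5*X/4 (h(X) = ((X - X) + X*5)/4 = (0 + 5*X)/4 = (5*X)/4 = 5*X/4)
-61697/h(228) = -61697/((5/4)*228) = -61697/285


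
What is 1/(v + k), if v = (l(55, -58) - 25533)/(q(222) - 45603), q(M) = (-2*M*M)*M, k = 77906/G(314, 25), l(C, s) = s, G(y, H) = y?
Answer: 3442648743/854153676934 ≈ 0.0040305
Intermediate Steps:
k = 38953/157 (k = 77906/314 = 77906*(1/314) = 38953/157 ≈ 248.11)
q(M) = -2*M³ (q(M) = (-2*M²)*M = -2*M³)
v = 25591/21927699 (v = (-58 - 25533)/(-2*222³ - 45603) = -25591/(-2*10941048 - 45603) = -25591/(-21882096 - 45603) = -25591/(-21927699) = -25591*(-1/21927699) = 25591/21927699 ≈ 0.0011671)
1/(v + k) = 1/(25591/21927699 + 38953/157) = 1/(854153676934/3442648743) = 3442648743/854153676934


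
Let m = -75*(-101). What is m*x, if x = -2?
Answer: -15150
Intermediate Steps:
m = 7575
m*x = 7575*(-2) = -15150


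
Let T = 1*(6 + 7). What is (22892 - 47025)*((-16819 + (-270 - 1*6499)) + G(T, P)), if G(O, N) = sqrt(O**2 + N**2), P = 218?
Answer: 569249204 - 24133*sqrt(47693) ≈ 5.6398e+8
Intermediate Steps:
T = 13 (T = 1*13 = 13)
G(O, N) = sqrt(N**2 + O**2)
(22892 - 47025)*((-16819 + (-270 - 1*6499)) + G(T, P)) = (22892 - 47025)*((-16819 + (-270 - 1*6499)) + sqrt(218**2 + 13**2)) = -24133*((-16819 + (-270 - 6499)) + sqrt(47524 + 169)) = -24133*((-16819 - 6769) + sqrt(47693)) = -24133*(-23588 + sqrt(47693)) = 569249204 - 24133*sqrt(47693)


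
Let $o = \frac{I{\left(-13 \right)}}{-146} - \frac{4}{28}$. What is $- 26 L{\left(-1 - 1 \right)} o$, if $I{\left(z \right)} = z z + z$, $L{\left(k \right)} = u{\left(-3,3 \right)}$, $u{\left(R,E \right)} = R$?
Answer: $- \frac{48282}{511} \approx -94.485$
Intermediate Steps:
$L{\left(k \right)} = -3$
$I{\left(z \right)} = z + z^{2}$ ($I{\left(z \right)} = z^{2} + z = z + z^{2}$)
$o = - \frac{619}{511}$ ($o = \frac{\left(-13\right) \left(1 - 13\right)}{-146} - \frac{4}{28} = \left(-13\right) \left(-12\right) \left(- \frac{1}{146}\right) - \frac{1}{7} = 156 \left(- \frac{1}{146}\right) - \frac{1}{7} = - \frac{78}{73} - \frac{1}{7} = - \frac{619}{511} \approx -1.2113$)
$- 26 L{\left(-1 - 1 \right)} o = \left(-26\right) \left(-3\right) \left(- \frac{619}{511}\right) = 78 \left(- \frac{619}{511}\right) = - \frac{48282}{511}$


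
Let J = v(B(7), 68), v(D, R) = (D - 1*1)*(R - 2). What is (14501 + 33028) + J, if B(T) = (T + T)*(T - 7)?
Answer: 47463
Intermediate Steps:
B(T) = 2*T*(-7 + T) (B(T) = (2*T)*(-7 + T) = 2*T*(-7 + T))
v(D, R) = (-1 + D)*(-2 + R) (v(D, R) = (D - 1)*(-2 + R) = (-1 + D)*(-2 + R))
J = -66 (J = 2 - 1*68 - 4*7*(-7 + 7) + (2*7*(-7 + 7))*68 = 2 - 68 - 4*7*0 + (2*7*0)*68 = 2 - 68 - 2*0 + 0*68 = 2 - 68 + 0 + 0 = -66)
(14501 + 33028) + J = (14501 + 33028) - 66 = 47529 - 66 = 47463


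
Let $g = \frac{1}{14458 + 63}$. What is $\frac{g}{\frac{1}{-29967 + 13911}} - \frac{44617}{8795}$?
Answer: $- \frac{789095977}{127712195} \approx -6.1787$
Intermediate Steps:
$g = \frac{1}{14521} \approx 6.8866 \cdot 10^{-5}$
$\frac{g}{\frac{1}{-29967 + 13911}} - \frac{44617}{8795} = \frac{1}{14521 \frac{1}{-29967 + 13911}} - \frac{44617}{8795} = \frac{1}{14521 \frac{1}{-16056}} - \frac{44617}{8795} = \frac{1}{14521 \left(- \frac{1}{16056}\right)} - \frac{44617}{8795} = \frac{1}{14521} \left(-16056\right) - \frac{44617}{8795} = - \frac{16056}{14521} - \frac{44617}{8795} = - \frac{789095977}{127712195}$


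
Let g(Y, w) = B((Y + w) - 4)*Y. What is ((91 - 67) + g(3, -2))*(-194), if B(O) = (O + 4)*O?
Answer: -2910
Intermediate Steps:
B(O) = O*(4 + O) (B(O) = (4 + O)*O = O*(4 + O))
g(Y, w) = Y*(Y + w)*(-4 + Y + w) (g(Y, w) = (((Y + w) - 4)*(4 + ((Y + w) - 4)))*Y = ((-4 + Y + w)*(4 + (-4 + Y + w)))*Y = ((-4 + Y + w)*(Y + w))*Y = ((Y + w)*(-4 + Y + w))*Y = Y*(Y + w)*(-4 + Y + w))
((91 - 67) + g(3, -2))*(-194) = ((91 - 67) + 3*(3 - 2)*(-4 + 3 - 2))*(-194) = (24 + 3*1*(-3))*(-194) = (24 - 9)*(-194) = 15*(-194) = -2910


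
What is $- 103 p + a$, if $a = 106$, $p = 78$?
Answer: $-7928$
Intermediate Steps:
$- 103 p + a = \left(-103\right) 78 + 106 = -8034 + 106 = -7928$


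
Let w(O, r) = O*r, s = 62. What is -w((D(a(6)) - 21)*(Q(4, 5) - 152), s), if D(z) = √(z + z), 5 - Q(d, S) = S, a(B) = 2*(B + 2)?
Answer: -197904 + 37696*√2 ≈ -1.4459e+5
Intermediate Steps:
a(B) = 4 + 2*B (a(B) = 2*(2 + B) = 4 + 2*B)
Q(d, S) = 5 - S
D(z) = √2*√z (D(z) = √(2*z) = √2*√z)
-w((D(a(6)) - 21)*(Q(4, 5) - 152), s) = -(√2*√(4 + 2*6) - 21)*((5 - 1*5) - 152)*62 = -(√2*√(4 + 12) - 21)*((5 - 5) - 152)*62 = -(√2*√16 - 21)*(0 - 152)*62 = -(√2*4 - 21)*(-152)*62 = -(4*√2 - 21)*(-152)*62 = -(-21 + 4*√2)*(-152)*62 = -(3192 - 608*√2)*62 = -(197904 - 37696*√2) = -197904 + 37696*√2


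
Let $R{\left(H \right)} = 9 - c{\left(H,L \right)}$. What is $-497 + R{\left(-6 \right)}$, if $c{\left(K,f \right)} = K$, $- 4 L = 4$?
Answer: $-482$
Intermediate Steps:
$L = -1$ ($L = \left(- \frac{1}{4}\right) 4 = -1$)
$R{\left(H \right)} = 9 - H$
$-497 + R{\left(-6 \right)} = -497 + \left(9 - -6\right) = -497 + \left(9 + 6\right) = -497 + 15 = -482$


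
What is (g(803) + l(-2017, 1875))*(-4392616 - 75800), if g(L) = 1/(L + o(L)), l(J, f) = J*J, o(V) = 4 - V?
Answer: -18178808777328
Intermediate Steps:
l(J, f) = J**2
g(L) = 1/4 (g(L) = 1/(L + (4 - L)) = 1/4)
(g(803) + l(-2017, 1875))*(-4392616 - 75800) = (1/4 + (-2017)**2)*(-4392616 - 75800) = (1/4 + 4068289)*(-4468416) = (16273157/4)*(-4468416) = -18178808777328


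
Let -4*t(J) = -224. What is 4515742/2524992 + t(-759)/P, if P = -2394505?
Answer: 5406412699079/3023052984480 ≈ 1.7884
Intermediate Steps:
t(J) = 56 (t(J) = -1/4*(-224) = 56)
4515742/2524992 + t(-759)/P = 4515742/2524992 + 56/(-2394505) = 4515742*(1/2524992) + 56*(-1/2394505) = 2257871/1262496 - 56/2394505 = 5406412699079/3023052984480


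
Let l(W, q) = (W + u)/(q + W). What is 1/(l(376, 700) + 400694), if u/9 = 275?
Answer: 1076/431149595 ≈ 2.4957e-6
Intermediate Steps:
u = 2475 (u = 9*275 = 2475)
l(W, q) = (2475 + W)/(W + q) (l(W, q) = (W + 2475)/(q + W) = (2475 + W)/(W + q))
1/(l(376, 700) + 400694) = 1/((2475 + 376)/(376 + 700) + 400694) = 1/(2851/1076 + 400694) = 1/(431149595/1076) = 1076/431149595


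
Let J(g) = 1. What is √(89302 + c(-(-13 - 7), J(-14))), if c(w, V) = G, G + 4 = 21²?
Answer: 39*√59 ≈ 299.56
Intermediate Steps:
G = 437 (G = -4 + 21² = -4 + 441 = 437)
c(w, V) = 437
√(89302 + c(-(-13 - 7), J(-14))) = √(89302 + 437) = √89739 = 39*√59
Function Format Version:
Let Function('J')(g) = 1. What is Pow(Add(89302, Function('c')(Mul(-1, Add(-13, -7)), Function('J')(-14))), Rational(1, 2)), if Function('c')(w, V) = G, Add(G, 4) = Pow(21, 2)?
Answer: Mul(39, Pow(59, Rational(1, 2))) ≈ 299.56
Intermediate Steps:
G = 437 (G = Add(-4, Pow(21, 2)) = Add(-4, 441) = 437)
Function('c')(w, V) = 437
Pow(Add(89302, Function('c')(Mul(-1, Add(-13, -7)), Function('J')(-14))), Rational(1, 2)) = Pow(Add(89302, 437), Rational(1, 2)) = Pow(89739, Rational(1, 2)) = Mul(39, Pow(59, Rational(1, 2)))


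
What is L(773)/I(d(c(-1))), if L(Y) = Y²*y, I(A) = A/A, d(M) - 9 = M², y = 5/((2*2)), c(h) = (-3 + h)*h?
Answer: 2987645/4 ≈ 7.4691e+5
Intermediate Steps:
c(h) = h*(-3 + h)
y = 5/4 ≈ 1.2500
d(M) = 9 + M²
I(A) = 1
L(Y) = 5*Y²/4 (L(Y) = Y²*(5/4) = 5*Y²/4)
L(773)/I(d(c(-1))) = ((5/4)*773²)/1 = ((5/4)*597529)*1 = (2987645/4)*1 = 2987645/4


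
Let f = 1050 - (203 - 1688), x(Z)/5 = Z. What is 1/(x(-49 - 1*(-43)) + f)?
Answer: 1/2505 ≈ 0.00039920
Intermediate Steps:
x(Z) = 5*Z
f = 2535 (f = 1050 - 1*(-1485) = 1050 + 1485 = 2535)
1/(x(-49 - 1*(-43)) + f) = 1/(5*(-49 - 1*(-43)) + 2535) = 1/(5*(-49 + 43) + 2535) = 1/(5*(-6) + 2535) = 1/(-30 + 2535) = 1/2505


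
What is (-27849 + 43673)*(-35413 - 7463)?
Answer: -678469824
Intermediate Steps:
(-27849 + 43673)*(-35413 - 7463) = 15824*(-42876) = -678469824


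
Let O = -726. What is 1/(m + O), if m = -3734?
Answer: -1/4460 ≈ -0.00022422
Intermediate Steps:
1/(m + O) = 1/(-3734 - 726) = 1/(-4460) = -1/4460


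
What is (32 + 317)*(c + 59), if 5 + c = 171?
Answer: 78525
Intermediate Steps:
c = 166 (c = -5 + 171 = 166)
(32 + 317)*(c + 59) = (32 + 317)*(166 + 59) = 349*225 = 78525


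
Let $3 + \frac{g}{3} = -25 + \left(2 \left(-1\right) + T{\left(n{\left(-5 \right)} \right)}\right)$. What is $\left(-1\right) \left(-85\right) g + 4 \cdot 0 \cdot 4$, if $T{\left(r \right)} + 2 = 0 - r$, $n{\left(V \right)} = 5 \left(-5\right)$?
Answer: $-1785$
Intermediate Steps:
$n{\left(V \right)} = -25$
$T{\left(r \right)} = -2 - r$ ($T{\left(r \right)} = -2 + \left(0 - r\right) = -2 - r$)
$g = -21$ ($g = -9 + 3 \left(-25 + \left(2 \left(-1\right) - -23\right)\right) = -9 + 3 \left(-25 + \left(-2 + \left(-2 + 25\right)\right)\right) = -9 + 3 \left(-25 + \left(-2 + 23\right)\right) = -9 + 3 \left(-25 + 21\right) = -9 + 3 \left(-4\right) = -9 - 12 = -21$)
$\left(-1\right) \left(-85\right) g + 4 \cdot 0 \cdot 4 = \left(-1\right) \left(-85\right) \left(-21\right) + 4 \cdot 0 \cdot 4 = 85 \left(-21\right) + 0 \cdot 4 = -1785 + 0 = -1785$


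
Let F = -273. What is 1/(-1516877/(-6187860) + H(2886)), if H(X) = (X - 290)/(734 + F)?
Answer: 2852603460/16762964857 ≈ 0.17017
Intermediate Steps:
H(X) = -290/461 + X/461 (H(X) = (X - 290)/(734 - 273) = (-290 + X)/461 = (-290 + X)*(1/461) = -290/461 + X/461)
1/(-1516877/(-6187860) + H(2886)) = 1/(-1516877/(-6187860) + (-290/461 + (1/461)*2886)) = 1/(-1516877*(-1/6187860) + (-290/461 + 2886/461)) = 1/(1516877/6187860 + 2596/461) = 1/(16762964857/2852603460) = 2852603460/16762964857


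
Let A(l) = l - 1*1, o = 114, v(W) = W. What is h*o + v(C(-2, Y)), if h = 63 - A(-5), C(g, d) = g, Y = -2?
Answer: 7864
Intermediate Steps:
A(l) = -1 + l (A(l) = l - 1 = -1 + l)
h = 69 (h = 63 - (-1 - 5) = 63 - 1*(-6) = 63 + 6 = 69)
h*o + v(C(-2, Y)) = 69*114 - 2 = 7866 - 2 = 7864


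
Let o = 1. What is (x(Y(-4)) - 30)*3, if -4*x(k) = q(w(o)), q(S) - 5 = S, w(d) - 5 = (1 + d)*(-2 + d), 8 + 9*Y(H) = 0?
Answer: -96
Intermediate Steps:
Y(H) = -8/9 (Y(H) = -8/9 + (1/9)*0 = -8/9 + 0 = -8/9)
w(d) = 5 + (1 + d)*(-2 + d)
q(S) = 5 + S
x(k) = -2 (x(k) = -(5 + (3 + 1**2 - 1*1))/4 = -(5 + (3 + 1 - 1))/4 = -(5 + 3)/4 = -1/4*8 = -2)
(x(Y(-4)) - 30)*3 = (-2 - 30)*3 = -32*3 = -96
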